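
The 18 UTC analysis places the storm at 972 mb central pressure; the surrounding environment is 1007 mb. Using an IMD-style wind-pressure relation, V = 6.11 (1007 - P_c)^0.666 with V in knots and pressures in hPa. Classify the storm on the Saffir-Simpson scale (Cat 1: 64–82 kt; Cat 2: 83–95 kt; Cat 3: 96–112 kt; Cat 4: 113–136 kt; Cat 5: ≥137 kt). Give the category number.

1

ΔP = 1007 − 972 = 35 mb.
V ≈ 6.11 × 35^0.666 = 6.11 × 10.67 ≈ 65 kt.
65 kt falls in the Category 1 band.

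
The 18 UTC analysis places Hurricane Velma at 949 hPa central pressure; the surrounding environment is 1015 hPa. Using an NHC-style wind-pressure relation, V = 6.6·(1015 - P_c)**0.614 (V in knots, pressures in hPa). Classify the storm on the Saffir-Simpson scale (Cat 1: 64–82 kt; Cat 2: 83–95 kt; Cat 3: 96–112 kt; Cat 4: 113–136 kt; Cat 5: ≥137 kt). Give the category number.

2

ΔP = 1015 − 949 = 66 hPa.
V ≈ 6.6 × 66^0.614 = 6.6 × 13.10 ≈ 86 kt.
86 kt falls in the Category 2 band.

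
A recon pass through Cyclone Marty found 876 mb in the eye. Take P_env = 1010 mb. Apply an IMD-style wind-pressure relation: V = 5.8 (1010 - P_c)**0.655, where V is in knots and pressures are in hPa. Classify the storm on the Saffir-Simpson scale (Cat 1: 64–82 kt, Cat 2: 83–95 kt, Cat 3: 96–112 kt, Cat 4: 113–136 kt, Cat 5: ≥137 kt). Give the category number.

5

ΔP = 1010 − 876 = 134 mb.
V ≈ 5.8 × 134^0.655 = 5.8 × 24.73 ≈ 143 kt.
143 kt falls in the Category 5 band.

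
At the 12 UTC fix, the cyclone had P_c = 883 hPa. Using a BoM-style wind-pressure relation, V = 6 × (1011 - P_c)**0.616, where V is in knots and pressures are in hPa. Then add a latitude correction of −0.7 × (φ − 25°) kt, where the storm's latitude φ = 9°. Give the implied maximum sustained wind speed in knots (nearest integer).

130 kt

ΔP = 1011 − 883 = 128 hPa.
128^0.616 ≈ 19.863.
V ≈ 6 × 19.863 ≈ 119.2 kt.
Latitude correction: −0.7 × (9 − 25) = 11.2 kt.
Corrected V ≈ 130.4 kt → 130 kt.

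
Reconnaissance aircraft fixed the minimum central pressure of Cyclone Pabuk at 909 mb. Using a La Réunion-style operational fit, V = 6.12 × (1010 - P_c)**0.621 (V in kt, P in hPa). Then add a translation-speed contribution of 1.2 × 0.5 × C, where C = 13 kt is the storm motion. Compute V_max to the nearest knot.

115 kt

ΔP = 1010 − 909 = 101 mb.
101^0.621 ≈ 17.566.
V ≈ 6.12 × 17.566 ≈ 107.5 kt.
Translation term: 1.2 × 0.5 × 13 = 7.8 kt.
Corrected V ≈ 115.3 kt → 115 kt.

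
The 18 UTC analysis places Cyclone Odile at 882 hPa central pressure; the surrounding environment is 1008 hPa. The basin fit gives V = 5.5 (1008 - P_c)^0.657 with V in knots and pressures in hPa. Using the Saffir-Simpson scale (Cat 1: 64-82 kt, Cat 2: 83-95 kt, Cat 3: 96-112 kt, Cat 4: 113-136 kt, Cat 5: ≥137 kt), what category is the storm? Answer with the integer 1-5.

4

ΔP = 1008 − 882 = 126 hPa.
V ≈ 5.5 × 126^0.657 = 5.5 × 23.99 ≈ 132 kt.
132 kt falls in the Category 4 band.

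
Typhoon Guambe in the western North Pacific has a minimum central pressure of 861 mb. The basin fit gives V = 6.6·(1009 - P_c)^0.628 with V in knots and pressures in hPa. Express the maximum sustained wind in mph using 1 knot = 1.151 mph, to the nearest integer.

ΔP = 1009 − 861 = 148 mb.
V ≈ 6.6 × 148^0.628 = 6.6 × 23.063 ≈ 152.219 kt.
152.219 × 1.151 ≈ 175.20 mph → 175 mph.

175 mph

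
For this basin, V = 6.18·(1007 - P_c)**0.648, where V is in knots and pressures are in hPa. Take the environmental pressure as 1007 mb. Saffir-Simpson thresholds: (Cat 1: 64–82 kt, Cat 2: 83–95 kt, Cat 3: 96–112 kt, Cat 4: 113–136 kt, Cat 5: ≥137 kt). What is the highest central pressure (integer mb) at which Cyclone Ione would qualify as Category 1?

970 mb

Category 1 begins at V = 64 kt.
Required ΔP = (64/6.18)^(1/0.648) = 10.356^1.543 ≈ 36.87 mb.
P_c ≤ 1007 − 36.87 = 970.13, so the highest integer P_c is 970 mb.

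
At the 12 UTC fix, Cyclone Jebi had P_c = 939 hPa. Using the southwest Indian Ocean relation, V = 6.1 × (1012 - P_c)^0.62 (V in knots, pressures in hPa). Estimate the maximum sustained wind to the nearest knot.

87 kt

ΔP = 1012 − 939 = 73 hPa.
73^0.62 ≈ 14.298.
V ≈ 6.1 × 14.298 ≈ 87.2 kt.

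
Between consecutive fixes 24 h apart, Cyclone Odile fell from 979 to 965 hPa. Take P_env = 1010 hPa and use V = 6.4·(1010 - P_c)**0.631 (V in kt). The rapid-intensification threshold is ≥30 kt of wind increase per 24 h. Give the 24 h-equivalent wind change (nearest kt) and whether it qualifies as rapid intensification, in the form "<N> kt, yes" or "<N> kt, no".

V₁: ΔP = 31, V ≈ 6.4 × 31^0.631 ≈ 55.88 kt.
V₂: ΔP = 45, V ≈ 6.4 × 45^0.631 ≈ 70.69 kt.
ΔV over 24 h = 14.81 kt → 24 h equivalent = 14.81 × 24/24 ≈ 14.81 kt.
15 kt < 30 kt ⇒ not rapid intensification.

15 kt, no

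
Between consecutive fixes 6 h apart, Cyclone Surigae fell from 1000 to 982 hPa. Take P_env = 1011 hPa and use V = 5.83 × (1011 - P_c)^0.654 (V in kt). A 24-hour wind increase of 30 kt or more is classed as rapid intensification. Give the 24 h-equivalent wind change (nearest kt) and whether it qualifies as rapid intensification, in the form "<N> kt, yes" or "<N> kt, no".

99 kt, yes

V₁: ΔP = 11, V ≈ 5.83 × 11^0.654 ≈ 27.97 kt.
V₂: ΔP = 29, V ≈ 5.83 × 29^0.654 ≈ 52.73 kt.
ΔV over 6 h = 24.76 kt → 24 h equivalent = 24.76 × 24/6 ≈ 99.04 kt.
99 kt ≥ 30 kt ⇒ rapid intensification.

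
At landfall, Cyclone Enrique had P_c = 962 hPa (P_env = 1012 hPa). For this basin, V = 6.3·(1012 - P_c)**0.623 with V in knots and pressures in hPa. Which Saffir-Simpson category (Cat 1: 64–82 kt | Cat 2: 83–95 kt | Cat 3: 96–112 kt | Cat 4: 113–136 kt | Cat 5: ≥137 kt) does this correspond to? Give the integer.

1

ΔP = 1012 − 962 = 50 hPa.
V ≈ 6.3 × 50^0.623 = 6.3 × 11.44 ≈ 72 kt.
72 kt falls in the Category 1 band.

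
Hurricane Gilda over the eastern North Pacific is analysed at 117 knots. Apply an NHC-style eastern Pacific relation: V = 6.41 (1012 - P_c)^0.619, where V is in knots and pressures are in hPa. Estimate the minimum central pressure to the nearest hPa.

ΔP = (V / 6.41)^(1/0.619) = (117/6.41)^1.616.
117/6.41 = 18.253; 18.253^1.616 ≈ 109.07 hPa.
P_c = 1012 − 109.07 = 902.93 ≈ 903 hPa.

903 hPa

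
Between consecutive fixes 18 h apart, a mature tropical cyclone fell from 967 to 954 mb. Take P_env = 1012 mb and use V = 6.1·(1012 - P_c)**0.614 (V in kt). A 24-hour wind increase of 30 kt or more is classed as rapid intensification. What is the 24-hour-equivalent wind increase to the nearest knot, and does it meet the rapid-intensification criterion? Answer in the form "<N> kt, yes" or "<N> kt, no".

V₁: ΔP = 45, V ≈ 6.1 × 45^0.614 ≈ 63.15 kt.
V₂: ΔP = 58, V ≈ 6.1 × 58^0.614 ≈ 73.80 kt.
ΔV over 18 h = 10.65 kt → 24 h equivalent = 10.65 × 24/18 ≈ 14.20 kt.
14 kt < 30 kt ⇒ not rapid intensification.

14 kt, no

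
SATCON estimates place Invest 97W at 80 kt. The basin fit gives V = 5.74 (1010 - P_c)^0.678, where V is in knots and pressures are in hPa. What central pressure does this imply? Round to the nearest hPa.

ΔP = (V / 5.74)^(1/0.678) = (80/5.74)^1.475.
80/5.74 = 13.937; 13.937^1.475 ≈ 48.71 hPa.
P_c = 1010 − 48.71 = 961.29 ≈ 961 hPa.

961 hPa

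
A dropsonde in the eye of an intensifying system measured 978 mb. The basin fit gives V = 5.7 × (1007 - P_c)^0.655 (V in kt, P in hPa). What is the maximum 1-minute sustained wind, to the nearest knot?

ΔP = 1007 − 978 = 29 mb.
29^0.655 ≈ 9.076.
V ≈ 5.7 × 9.076 ≈ 51.7 kt.

52 kt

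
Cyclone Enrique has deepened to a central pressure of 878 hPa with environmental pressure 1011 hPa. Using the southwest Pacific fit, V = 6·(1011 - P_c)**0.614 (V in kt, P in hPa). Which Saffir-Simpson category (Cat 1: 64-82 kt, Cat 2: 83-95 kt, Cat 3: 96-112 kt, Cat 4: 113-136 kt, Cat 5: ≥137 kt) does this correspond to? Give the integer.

ΔP = 1011 − 878 = 133 hPa.
V ≈ 6 × 133^0.614 = 6 × 20.14 ≈ 121 kt.
121 kt falls in the Category 4 band.

4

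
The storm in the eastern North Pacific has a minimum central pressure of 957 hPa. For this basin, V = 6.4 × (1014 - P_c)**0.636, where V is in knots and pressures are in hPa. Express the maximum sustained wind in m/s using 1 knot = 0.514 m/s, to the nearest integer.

43 m/s

ΔP = 1014 − 957 = 57 hPa.
V ≈ 6.4 × 57^0.636 = 6.4 × 13.084 ≈ 83.737 kt.
83.737 × 0.514 ≈ 43.04 m/s → 43 m/s.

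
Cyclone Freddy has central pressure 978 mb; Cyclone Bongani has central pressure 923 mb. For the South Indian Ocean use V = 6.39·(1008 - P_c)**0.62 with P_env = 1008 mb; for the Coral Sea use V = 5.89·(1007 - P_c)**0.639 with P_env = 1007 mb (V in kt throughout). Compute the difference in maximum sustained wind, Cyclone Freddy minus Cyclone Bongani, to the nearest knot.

Cyclone Freddy: ΔP = 30; V ≈ 6.39 × 30^0.62 ≈ 52.64 kt.
Cyclone Bongani: ΔP = 84; V ≈ 5.89 × 84^0.639 ≈ 99.94 kt.
Difference ≈ 52.64 − 99.94 = -47.30 → -47 kt.

-47 kt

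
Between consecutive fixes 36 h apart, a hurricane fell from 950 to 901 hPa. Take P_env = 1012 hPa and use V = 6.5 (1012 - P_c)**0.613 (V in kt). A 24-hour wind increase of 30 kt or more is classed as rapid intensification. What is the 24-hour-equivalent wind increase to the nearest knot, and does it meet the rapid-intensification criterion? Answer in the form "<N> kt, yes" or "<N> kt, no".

23 kt, no

V₁: ΔP = 62, V ≈ 6.5 × 62^0.613 ≈ 81.59 kt.
V₂: ΔP = 111, V ≈ 6.5 × 111^0.613 ≈ 116.60 kt.
ΔV over 36 h = 35.01 kt → 24 h equivalent = 35.01 × 24/36 ≈ 23.34 kt.
23 kt < 30 kt ⇒ not rapid intensification.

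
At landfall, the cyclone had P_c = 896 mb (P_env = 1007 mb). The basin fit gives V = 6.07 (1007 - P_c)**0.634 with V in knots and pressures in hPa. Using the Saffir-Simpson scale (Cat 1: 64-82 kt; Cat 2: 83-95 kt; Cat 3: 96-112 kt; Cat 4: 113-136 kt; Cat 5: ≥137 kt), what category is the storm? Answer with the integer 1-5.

4

ΔP = 1007 − 896 = 111 mb.
V ≈ 6.07 × 111^0.634 = 6.07 × 19.80 ≈ 120 kt.
120 kt falls in the Category 4 band.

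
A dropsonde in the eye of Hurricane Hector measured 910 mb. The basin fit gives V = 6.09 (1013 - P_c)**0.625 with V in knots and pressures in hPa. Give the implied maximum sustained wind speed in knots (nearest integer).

ΔP = 1013 − 910 = 103 mb.
103^0.625 ≈ 18.114.
V ≈ 6.09 × 18.114 ≈ 110.3 kt.

110 kt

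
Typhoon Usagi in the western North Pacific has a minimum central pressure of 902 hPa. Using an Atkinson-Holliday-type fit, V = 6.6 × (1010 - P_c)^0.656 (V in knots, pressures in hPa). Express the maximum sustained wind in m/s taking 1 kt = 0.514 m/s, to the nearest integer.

ΔP = 1010 − 902 = 108 hPa.
V ≈ 6.6 × 108^0.656 = 6.6 × 21.574 ≈ 142.387 kt.
142.387 × 0.514 ≈ 73.19 m/s → 73 m/s.

73 m/s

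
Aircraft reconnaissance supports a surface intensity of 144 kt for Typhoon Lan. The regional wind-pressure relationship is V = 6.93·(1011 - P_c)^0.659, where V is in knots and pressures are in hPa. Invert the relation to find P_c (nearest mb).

911 mb

ΔP = (V / 6.93)^(1/0.659) = (144/6.93)^1.517.
144/6.93 = 20.779; 20.779^1.517 ≈ 99.87 mb.
P_c = 1011 − 99.87 = 911.13 ≈ 911 mb.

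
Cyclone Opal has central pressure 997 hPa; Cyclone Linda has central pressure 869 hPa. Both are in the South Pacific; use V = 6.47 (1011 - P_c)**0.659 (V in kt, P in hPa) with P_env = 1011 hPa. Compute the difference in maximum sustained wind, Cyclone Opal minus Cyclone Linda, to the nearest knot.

-133 kt

Cyclone Opal: ΔP = 14; V ≈ 6.47 × 14^0.659 ≈ 36.83 kt.
Cyclone Linda: ΔP = 142; V ≈ 6.47 × 142^0.659 ≈ 169.54 kt.
Difference ≈ 36.83 − 169.54 = -132.71 → -133 kt.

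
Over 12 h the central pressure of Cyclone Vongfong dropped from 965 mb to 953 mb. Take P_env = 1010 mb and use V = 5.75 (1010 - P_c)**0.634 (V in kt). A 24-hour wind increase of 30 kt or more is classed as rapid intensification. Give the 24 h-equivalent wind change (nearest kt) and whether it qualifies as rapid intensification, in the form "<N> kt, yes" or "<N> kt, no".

V₁: ΔP = 45, V ≈ 5.75 × 45^0.634 ≈ 64.24 kt.
V₂: ΔP = 57, V ≈ 5.75 × 57^0.634 ≈ 74.63 kt.
ΔV over 12 h = 10.39 kt → 24 h equivalent = 10.39 × 24/12 ≈ 20.78 kt.
21 kt < 30 kt ⇒ not rapid intensification.

21 kt, no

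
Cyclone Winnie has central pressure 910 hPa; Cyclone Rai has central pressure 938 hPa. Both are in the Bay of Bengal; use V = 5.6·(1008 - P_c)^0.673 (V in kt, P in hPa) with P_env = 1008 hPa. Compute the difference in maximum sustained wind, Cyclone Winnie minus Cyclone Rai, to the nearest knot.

25 kt

Cyclone Winnie: ΔP = 98; V ≈ 5.6 × 98^0.673 ≈ 122.54 kt.
Cyclone Rai: ΔP = 70; V ≈ 5.6 × 70^0.673 ≈ 97.71 kt.
Difference ≈ 122.54 − 97.71 = 24.83 → 25 kt.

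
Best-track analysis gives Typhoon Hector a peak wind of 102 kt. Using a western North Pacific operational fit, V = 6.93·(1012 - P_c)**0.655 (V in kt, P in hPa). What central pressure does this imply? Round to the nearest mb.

ΔP = (V / 6.93)^(1/0.655) = (102/6.93)^1.527.
102/6.93 = 14.719; 14.719^1.527 ≈ 60.67 mb.
P_c = 1012 − 60.67 = 951.33 ≈ 951 mb.

951 mb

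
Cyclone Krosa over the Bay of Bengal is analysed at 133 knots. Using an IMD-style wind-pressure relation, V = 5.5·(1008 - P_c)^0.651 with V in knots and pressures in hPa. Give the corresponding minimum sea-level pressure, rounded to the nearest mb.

ΔP = (V / 5.5)^(1/0.651) = (133/5.5)^1.536.
133/5.5 = 24.182; 24.182^1.536 ≈ 133.41 mb.
P_c = 1008 − 133.41 = 874.59 ≈ 875 mb.

875 mb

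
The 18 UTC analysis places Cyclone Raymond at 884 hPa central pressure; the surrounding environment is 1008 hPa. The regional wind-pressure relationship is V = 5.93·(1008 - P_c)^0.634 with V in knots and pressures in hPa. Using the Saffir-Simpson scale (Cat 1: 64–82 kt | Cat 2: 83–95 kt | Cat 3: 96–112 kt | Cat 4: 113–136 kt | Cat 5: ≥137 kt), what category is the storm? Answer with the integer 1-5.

4

ΔP = 1008 − 884 = 124 hPa.
V ≈ 5.93 × 124^0.634 = 5.93 × 21.24 ≈ 126 kt.
126 kt falls in the Category 4 band.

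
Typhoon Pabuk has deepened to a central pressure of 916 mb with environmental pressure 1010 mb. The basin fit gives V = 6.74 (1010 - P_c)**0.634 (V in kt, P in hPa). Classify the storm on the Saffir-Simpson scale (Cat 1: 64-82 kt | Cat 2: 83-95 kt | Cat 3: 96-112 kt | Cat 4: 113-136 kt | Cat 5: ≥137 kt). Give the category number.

ΔP = 1010 − 916 = 94 mb.
V ≈ 6.74 × 94^0.634 = 6.74 × 17.82 ≈ 120 kt.
120 kt falls in the Category 4 band.

4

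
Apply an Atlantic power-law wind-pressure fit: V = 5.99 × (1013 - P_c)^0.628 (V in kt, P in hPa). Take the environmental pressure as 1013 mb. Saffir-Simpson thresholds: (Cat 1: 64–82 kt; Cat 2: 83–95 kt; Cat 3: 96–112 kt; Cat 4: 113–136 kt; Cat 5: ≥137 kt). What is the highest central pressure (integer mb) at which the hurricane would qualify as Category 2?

947 mb

Category 2 begins at V = 83 kt.
Required ΔP = (83/5.99)^(1/0.628) = 13.856^1.592 ≈ 65.75 mb.
P_c ≤ 1013 − 65.75 = 947.25, so the highest integer P_c is 947 mb.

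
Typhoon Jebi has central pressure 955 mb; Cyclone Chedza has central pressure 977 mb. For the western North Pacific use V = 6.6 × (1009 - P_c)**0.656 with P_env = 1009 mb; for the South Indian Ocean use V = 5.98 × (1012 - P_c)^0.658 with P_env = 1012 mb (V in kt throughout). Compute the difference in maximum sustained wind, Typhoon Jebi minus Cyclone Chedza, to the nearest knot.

28 kt

Typhoon Jebi: ΔP = 54; V ≈ 6.6 × 54^0.656 ≈ 90.36 kt.
Cyclone Chedza: ΔP = 35; V ≈ 5.98 × 35^0.658 ≈ 62.04 kt.
Difference ≈ 90.36 − 62.04 = 28.32 → 28 kt.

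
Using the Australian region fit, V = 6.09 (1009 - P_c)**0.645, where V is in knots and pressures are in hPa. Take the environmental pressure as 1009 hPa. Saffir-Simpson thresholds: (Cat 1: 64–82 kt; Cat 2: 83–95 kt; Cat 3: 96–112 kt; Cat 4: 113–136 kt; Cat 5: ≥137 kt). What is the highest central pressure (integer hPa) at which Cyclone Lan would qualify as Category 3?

937 hPa

Category 3 begins at V = 96 kt.
Required ΔP = (96/6.09)^(1/0.645) = 15.764^1.550 ≈ 71.92 hPa.
P_c ≤ 1009 − 71.92 = 937.08, so the highest integer P_c is 937 hPa.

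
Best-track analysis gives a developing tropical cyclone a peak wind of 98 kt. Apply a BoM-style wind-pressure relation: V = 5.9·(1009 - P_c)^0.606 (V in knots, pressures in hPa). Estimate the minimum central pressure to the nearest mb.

906 mb

ΔP = (V / 5.9)^(1/0.606) = (98/5.9)^1.650.
98/5.9 = 16.610; 16.610^1.650 ≈ 103.23 mb.
P_c = 1009 − 103.23 = 905.77 ≈ 906 mb.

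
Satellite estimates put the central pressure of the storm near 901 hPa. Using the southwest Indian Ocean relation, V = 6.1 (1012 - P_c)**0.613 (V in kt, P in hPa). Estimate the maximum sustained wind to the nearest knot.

ΔP = 1012 − 901 = 111 hPa.
111^0.613 ≈ 17.938.
V ≈ 6.1 × 17.938 ≈ 109.4 kt.

109 kt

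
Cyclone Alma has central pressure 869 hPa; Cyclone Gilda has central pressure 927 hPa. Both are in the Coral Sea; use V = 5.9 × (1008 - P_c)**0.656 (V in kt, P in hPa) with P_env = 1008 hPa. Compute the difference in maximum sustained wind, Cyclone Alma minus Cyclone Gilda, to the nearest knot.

45 kt

Cyclone Alma: ΔP = 139; V ≈ 5.9 × 139^0.656 ≈ 150.20 kt.
Cyclone Gilda: ΔP = 81; V ≈ 5.9 × 81^0.656 ≈ 105.39 kt.
Difference ≈ 150.20 − 105.39 = 44.81 → 45 kt.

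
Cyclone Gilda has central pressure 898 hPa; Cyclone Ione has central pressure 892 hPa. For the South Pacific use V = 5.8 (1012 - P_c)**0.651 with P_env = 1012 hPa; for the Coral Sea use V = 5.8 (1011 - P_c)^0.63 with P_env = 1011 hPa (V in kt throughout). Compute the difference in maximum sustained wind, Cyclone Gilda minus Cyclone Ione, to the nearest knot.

Cyclone Gilda: ΔP = 114; V ≈ 5.8 × 114^0.651 ≈ 126.61 kt.
Cyclone Ione: ΔP = 119; V ≈ 5.8 × 119^0.63 ≈ 117.77 kt.
Difference ≈ 126.61 − 117.77 = 8.84 → 9 kt.

9 kt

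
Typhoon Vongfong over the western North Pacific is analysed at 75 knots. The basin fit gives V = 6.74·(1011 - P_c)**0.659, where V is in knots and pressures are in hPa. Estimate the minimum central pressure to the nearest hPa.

972 hPa

ΔP = (V / 6.74)^(1/0.659) = (75/6.74)^1.517.
75/6.74 = 11.128; 11.128^1.517 ≈ 38.71 hPa.
P_c = 1011 − 38.71 = 972.29 ≈ 972 hPa.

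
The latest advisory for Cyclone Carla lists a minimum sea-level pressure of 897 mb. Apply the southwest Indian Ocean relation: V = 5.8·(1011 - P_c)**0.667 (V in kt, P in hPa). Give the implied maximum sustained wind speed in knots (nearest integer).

ΔP = 1011 − 897 = 114 mb.
114^0.667 ≈ 23.548.
V ≈ 5.8 × 23.548 ≈ 136.6 kt.

137 kt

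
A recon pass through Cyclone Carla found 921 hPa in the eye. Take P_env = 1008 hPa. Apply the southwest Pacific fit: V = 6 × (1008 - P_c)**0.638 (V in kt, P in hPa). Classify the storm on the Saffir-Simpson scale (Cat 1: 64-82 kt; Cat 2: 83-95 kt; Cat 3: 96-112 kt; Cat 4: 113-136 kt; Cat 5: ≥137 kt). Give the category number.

ΔP = 1008 − 921 = 87 hPa.
V ≈ 6 × 87^0.638 = 6 × 17.27 ≈ 104 kt.
104 kt falls in the Category 3 band.

3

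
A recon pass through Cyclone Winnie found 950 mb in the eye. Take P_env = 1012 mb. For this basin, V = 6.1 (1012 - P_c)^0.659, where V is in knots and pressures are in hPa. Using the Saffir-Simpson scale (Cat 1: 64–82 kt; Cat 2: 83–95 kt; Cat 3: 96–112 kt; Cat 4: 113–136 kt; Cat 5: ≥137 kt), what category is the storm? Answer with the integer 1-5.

2

ΔP = 1012 − 950 = 62 mb.
V ≈ 6.1 × 62^0.659 = 6.1 × 15.18 ≈ 93 kt.
93 kt falls in the Category 2 band.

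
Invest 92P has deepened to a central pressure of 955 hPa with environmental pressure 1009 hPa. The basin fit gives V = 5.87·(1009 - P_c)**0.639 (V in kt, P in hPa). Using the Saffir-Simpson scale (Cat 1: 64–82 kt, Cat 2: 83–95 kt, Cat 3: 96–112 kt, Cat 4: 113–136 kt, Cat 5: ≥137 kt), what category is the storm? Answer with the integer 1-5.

1

ΔP = 1009 − 955 = 54 hPa.
V ≈ 5.87 × 54^0.639 = 5.87 × 12.79 ≈ 75 kt.
75 kt falls in the Category 1 band.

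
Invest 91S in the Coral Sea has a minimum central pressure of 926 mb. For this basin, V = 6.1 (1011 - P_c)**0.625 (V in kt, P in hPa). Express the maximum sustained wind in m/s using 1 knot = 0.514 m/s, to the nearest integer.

50 m/s

ΔP = 1011 − 926 = 85 mb.
V ≈ 6.1 × 85^0.625 = 6.1 × 16.065 ≈ 97.998 kt.
97.998 × 0.514 ≈ 50.37 m/s → 50 m/s.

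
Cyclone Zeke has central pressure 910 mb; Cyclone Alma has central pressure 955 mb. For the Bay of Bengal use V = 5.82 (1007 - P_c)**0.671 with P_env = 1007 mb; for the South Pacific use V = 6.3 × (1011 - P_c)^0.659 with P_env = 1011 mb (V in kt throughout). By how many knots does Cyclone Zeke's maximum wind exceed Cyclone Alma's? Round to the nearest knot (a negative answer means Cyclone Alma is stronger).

36 kt

Cyclone Zeke: ΔP = 97; V ≈ 5.82 × 97^0.671 ≈ 125.33 kt.
Cyclone Alma: ΔP = 56; V ≈ 6.3 × 56^0.659 ≈ 89.41 kt.
Difference ≈ 125.33 − 89.41 = 35.92 → 36 kt.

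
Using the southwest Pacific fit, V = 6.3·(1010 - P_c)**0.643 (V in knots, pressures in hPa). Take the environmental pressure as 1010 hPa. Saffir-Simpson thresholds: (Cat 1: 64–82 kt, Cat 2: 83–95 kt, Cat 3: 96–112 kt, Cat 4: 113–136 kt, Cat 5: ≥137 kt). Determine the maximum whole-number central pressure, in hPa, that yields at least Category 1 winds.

Category 1 begins at V = 64 kt.
Required ΔP = (64/6.3)^(1/0.643) = 10.159^1.555 ≈ 36.80 hPa.
P_c ≤ 1010 − 36.80 = 973.20, so the highest integer P_c is 973 hPa.

973 hPa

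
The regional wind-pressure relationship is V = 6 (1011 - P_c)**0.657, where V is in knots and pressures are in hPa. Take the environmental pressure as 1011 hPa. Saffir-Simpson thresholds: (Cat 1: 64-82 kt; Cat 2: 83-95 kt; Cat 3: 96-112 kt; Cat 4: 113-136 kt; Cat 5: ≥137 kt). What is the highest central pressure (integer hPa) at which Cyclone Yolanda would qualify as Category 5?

894 hPa

Category 5 begins at V = 137 kt.
Required ΔP = (137/6)^(1/0.657) = 22.833^1.522 ≈ 116.91 hPa.
P_c ≤ 1011 − 116.91 = 894.09, so the highest integer P_c is 894 hPa.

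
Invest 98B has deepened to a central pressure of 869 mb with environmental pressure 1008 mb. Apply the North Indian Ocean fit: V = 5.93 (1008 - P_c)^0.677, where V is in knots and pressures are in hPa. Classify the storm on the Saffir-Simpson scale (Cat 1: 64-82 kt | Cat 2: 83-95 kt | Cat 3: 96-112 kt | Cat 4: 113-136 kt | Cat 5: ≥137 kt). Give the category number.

5

ΔP = 1008 − 869 = 139 mb.
V ≈ 5.93 × 139^0.677 = 5.93 × 28.24 ≈ 167 kt.
167 kt falls in the Category 5 band.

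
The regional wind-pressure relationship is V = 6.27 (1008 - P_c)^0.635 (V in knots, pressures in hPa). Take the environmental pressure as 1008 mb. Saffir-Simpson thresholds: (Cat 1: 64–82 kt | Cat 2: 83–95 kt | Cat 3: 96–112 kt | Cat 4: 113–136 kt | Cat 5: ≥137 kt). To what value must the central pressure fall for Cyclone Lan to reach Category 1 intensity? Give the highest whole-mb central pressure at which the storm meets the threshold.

Category 1 begins at V = 64 kt.
Required ΔP = (64/6.27)^(1/0.635) = 10.207^1.575 ≈ 38.80 mb.
P_c ≤ 1008 − 38.80 = 969.20, so the highest integer P_c is 969 mb.

969 mb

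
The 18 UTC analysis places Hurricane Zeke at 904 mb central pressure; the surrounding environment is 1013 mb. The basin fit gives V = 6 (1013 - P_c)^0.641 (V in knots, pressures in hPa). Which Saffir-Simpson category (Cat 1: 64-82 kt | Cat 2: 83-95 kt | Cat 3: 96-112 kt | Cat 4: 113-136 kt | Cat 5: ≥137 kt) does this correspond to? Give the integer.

4

ΔP = 1013 − 904 = 109 mb.
V ≈ 6 × 109^0.641 = 6 × 20.23 ≈ 121 kt.
121 kt falls in the Category 4 band.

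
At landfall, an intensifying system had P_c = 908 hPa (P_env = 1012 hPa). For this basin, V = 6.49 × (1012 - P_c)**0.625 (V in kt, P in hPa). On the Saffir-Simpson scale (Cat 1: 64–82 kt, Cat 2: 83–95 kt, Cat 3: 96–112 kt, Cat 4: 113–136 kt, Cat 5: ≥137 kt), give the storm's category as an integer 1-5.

4

ΔP = 1012 − 908 = 104 hPa.
V ≈ 6.49 × 104^0.625 = 6.49 × 18.22 ≈ 118 kt.
118 kt falls in the Category 4 band.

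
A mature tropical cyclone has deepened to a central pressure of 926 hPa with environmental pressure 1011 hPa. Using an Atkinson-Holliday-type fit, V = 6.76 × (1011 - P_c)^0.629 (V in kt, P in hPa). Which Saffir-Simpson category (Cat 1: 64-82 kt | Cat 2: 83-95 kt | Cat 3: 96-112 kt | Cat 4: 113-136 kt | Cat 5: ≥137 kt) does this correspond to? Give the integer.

ΔP = 1011 − 926 = 85 hPa.
V ≈ 6.76 × 85^0.629 = 6.76 × 16.35 ≈ 111 kt.
111 kt falls in the Category 3 band.

3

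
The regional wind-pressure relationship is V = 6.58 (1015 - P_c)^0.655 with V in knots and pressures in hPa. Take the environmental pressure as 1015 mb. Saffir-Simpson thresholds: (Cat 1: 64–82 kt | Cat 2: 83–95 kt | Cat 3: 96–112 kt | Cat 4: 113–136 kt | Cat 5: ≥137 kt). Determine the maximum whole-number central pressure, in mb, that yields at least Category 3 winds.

955 mb

Category 3 begins at V = 96 kt.
Required ΔP = (96/6.58)^(1/0.655) = 14.590^1.527 ≈ 59.86 mb.
P_c ≤ 1015 − 59.86 = 955.14, so the highest integer P_c is 955 mb.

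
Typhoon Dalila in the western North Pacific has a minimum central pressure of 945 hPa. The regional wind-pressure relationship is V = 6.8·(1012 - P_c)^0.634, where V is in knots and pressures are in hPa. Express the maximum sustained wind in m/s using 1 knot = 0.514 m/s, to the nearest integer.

50 m/s

ΔP = 1012 − 945 = 67 hPa.
V ≈ 6.8 × 67^0.634 = 6.8 × 14.379 ≈ 97.778 kt.
97.778 × 0.514 ≈ 50.26 m/s → 50 m/s.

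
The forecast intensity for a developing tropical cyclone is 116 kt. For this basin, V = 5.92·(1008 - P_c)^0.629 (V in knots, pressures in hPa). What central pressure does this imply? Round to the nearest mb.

895 mb

ΔP = (V / 5.92)^(1/0.629) = (116/5.92)^1.590.
116/5.92 = 19.595; 19.595^1.590 ≈ 113.31 mb.
P_c = 1008 − 113.31 = 894.69 ≈ 895 mb.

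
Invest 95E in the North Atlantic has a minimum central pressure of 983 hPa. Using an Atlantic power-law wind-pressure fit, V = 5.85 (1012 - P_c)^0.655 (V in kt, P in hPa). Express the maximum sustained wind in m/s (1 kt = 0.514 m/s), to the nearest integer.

27 m/s

ΔP = 1012 − 983 = 29 hPa.
V ≈ 5.85 × 29^0.655 = 5.85 × 9.076 ≈ 53.092 kt.
53.092 × 0.514 ≈ 27.29 m/s → 27 m/s.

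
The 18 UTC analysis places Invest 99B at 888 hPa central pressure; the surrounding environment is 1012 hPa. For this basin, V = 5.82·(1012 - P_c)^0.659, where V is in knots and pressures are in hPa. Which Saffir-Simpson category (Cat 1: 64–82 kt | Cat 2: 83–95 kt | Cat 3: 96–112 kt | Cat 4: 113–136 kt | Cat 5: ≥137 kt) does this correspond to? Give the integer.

5

ΔP = 1012 − 888 = 124 hPa.
V ≈ 5.82 × 124^0.659 = 5.82 × 23.96 ≈ 139 kt.
139 kt falls in the Category 5 band.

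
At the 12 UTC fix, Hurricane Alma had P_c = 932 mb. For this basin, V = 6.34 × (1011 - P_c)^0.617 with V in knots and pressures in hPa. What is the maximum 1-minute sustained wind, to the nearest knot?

ΔP = 1011 − 932 = 79 mb.
79^0.617 ≈ 14.820.
V ≈ 6.34 × 14.820 ≈ 94.0 kt.

94 kt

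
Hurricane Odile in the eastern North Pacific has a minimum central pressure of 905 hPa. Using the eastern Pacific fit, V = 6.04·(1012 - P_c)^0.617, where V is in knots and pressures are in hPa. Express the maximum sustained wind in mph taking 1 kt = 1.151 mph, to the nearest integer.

124 mph

ΔP = 1012 − 905 = 107 hPa.
V ≈ 6.04 × 107^0.617 = 6.04 × 17.870 ≈ 107.936 kt.
107.936 × 1.151 ≈ 124.23 mph → 124 mph.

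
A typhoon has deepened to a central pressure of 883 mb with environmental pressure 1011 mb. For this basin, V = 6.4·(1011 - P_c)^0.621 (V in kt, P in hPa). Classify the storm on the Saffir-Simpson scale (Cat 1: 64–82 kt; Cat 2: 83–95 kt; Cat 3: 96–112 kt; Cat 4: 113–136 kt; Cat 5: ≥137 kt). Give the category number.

ΔP = 1011 − 883 = 128 mb.
V ≈ 6.4 × 128^0.621 = 6.4 × 20.35 ≈ 130 kt.
130 kt falls in the Category 4 band.

4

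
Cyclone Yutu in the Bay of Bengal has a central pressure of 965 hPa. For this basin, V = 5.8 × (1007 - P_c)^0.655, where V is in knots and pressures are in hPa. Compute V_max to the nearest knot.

67 kt

ΔP = 1007 − 965 = 42 hPa.
42^0.655 ≈ 11.567.
V ≈ 5.8 × 11.567 ≈ 67.1 kt.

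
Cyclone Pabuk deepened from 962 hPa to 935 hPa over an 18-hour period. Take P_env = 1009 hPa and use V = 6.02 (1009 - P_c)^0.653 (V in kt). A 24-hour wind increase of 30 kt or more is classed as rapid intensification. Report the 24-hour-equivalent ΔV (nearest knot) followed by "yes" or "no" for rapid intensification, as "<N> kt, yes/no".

V₁: ΔP = 47, V ≈ 6.02 × 47^0.653 ≈ 74.38 kt.
V₂: ΔP = 74, V ≈ 6.02 × 74^0.653 ≈ 100.05 kt.
ΔV over 18 h = 25.67 kt → 24 h equivalent = 25.67 × 24/18 ≈ 34.23 kt.
34 kt ≥ 30 kt ⇒ rapid intensification.

34 kt, yes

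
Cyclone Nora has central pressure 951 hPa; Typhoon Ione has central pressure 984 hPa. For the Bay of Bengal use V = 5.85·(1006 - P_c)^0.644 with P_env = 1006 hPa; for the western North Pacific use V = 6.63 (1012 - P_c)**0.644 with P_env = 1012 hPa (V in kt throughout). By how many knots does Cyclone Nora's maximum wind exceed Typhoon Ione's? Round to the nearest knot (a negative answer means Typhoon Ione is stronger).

Cyclone Nora: ΔP = 55; V ≈ 5.85 × 55^0.644 ≈ 77.26 kt.
Typhoon Ione: ΔP = 28; V ≈ 6.63 × 28^0.644 ≈ 56.69 kt.
Difference ≈ 77.26 − 56.69 = 20.57 → 21 kt.

21 kt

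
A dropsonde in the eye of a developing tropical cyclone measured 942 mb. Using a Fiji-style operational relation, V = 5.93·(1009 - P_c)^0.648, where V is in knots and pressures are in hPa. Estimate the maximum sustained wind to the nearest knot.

ΔP = 1009 − 942 = 67 mb.
67^0.648 ≈ 15.251.
V ≈ 5.93 × 15.251 ≈ 90.4 kt.

90 kt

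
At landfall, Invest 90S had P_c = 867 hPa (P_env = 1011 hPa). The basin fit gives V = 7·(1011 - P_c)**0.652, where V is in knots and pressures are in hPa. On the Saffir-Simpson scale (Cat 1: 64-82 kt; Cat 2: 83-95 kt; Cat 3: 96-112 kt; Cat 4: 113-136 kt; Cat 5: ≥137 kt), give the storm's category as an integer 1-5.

ΔP = 1011 − 867 = 144 hPa.
V ≈ 7 × 144^0.652 = 7 × 25.54 ≈ 179 kt.
179 kt falls in the Category 5 band.

5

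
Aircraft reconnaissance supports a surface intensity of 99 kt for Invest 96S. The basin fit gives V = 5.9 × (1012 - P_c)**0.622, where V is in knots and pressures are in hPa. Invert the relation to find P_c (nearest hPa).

919 hPa

ΔP = (V / 5.9)^(1/0.622) = (99/5.9)^1.608.
99/5.9 = 16.780; 16.780^1.608 ≈ 93.13 hPa.
P_c = 1012 − 93.13 = 918.87 ≈ 919 hPa.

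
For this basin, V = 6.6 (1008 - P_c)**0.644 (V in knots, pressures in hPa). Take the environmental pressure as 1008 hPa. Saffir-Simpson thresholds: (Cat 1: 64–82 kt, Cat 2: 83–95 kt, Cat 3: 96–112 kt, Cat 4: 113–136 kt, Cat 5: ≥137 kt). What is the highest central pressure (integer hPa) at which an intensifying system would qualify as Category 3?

944 hPa

Category 3 begins at V = 96 kt.
Required ΔP = (96/6.6)^(1/0.644) = 14.545^1.553 ≈ 63.90 hPa.
P_c ≤ 1008 − 63.90 = 944.10, so the highest integer P_c is 944 hPa.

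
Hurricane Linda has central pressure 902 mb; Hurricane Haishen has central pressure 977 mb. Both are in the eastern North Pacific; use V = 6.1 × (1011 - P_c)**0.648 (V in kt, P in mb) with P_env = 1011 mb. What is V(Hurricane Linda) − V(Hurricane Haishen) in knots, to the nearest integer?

68 kt

Hurricane Linda: ΔP = 109; V ≈ 6.1 × 109^0.648 ≈ 127.52 kt.
Hurricane Haishen: ΔP = 34; V ≈ 6.1 × 34^0.648 ≈ 59.94 kt.
Difference ≈ 127.52 − 59.94 = 67.58 → 68 kt.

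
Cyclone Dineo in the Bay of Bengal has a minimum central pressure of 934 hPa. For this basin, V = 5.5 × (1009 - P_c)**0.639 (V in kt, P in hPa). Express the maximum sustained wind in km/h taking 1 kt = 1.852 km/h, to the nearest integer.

161 km/h

ΔP = 1009 − 934 = 75 hPa.
V ≈ 5.5 × 75^0.639 = 5.5 × 15.782 ≈ 86.801 kt.
86.801 × 1.852 ≈ 160.76 km/h → 161 km/h.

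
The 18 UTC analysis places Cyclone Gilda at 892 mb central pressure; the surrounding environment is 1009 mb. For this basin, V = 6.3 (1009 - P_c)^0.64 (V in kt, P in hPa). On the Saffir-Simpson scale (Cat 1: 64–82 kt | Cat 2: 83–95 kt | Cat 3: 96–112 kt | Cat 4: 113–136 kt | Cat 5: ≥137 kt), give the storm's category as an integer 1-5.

ΔP = 1009 − 892 = 117 mb.
V ≈ 6.3 × 117^0.64 = 6.3 × 21.07 ≈ 133 kt.
133 kt falls in the Category 4 band.

4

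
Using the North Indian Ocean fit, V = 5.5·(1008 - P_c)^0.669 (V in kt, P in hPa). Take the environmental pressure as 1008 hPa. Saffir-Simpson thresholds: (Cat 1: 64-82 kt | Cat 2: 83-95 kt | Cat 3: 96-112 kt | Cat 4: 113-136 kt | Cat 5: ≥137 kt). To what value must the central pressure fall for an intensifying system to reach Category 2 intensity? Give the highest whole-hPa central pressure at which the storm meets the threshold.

Category 2 begins at V = 83 kt.
Required ΔP = (83/5.5)^(1/0.669) = 15.091^1.495 ≈ 57.80 hPa.
P_c ≤ 1008 − 57.80 = 950.20, so the highest integer P_c is 950 hPa.

950 hPa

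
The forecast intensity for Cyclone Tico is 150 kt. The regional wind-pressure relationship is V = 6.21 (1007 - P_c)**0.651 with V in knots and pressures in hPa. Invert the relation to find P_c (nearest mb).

ΔP = (V / 6.21)^(1/0.651) = (150/6.21)^1.536.
150/6.21 = 24.155; 24.155^1.536 ≈ 133.18 mb.
P_c = 1007 − 133.18 = 873.82 ≈ 874 mb.

874 mb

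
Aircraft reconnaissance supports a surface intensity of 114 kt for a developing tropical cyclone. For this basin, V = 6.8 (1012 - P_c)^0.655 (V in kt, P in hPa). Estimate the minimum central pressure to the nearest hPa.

ΔP = (V / 6.8)^(1/0.655) = (114/6.8)^1.527.
114/6.8 = 16.765; 16.765^1.527 ≈ 74.01 hPa.
P_c = 1012 − 74.01 = 937.99 ≈ 938 hPa.

938 hPa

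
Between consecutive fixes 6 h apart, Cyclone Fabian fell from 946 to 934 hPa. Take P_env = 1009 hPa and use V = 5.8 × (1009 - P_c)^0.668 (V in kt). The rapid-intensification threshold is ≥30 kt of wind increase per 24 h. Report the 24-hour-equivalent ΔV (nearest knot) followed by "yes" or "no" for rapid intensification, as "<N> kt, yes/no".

V₁: ΔP = 63, V ≈ 5.8 × 63^0.668 ≈ 92.34 kt.
V₂: ΔP = 75, V ≈ 5.8 × 75^0.668 ≈ 103.75 kt.
ΔV over 6 h = 11.41 kt → 24 h equivalent = 11.41 × 24/6 ≈ 45.64 kt.
46 kt ≥ 30 kt ⇒ rapid intensification.

46 kt, yes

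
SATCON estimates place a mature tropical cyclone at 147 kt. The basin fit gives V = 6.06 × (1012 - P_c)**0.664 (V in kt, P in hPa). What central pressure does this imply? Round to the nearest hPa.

ΔP = (V / 6.06)^(1/0.664) = (147/6.06)^1.506.
147/6.06 = 24.257; 24.257^1.506 ≈ 121.79 hPa.
P_c = 1012 − 121.79 = 890.21 ≈ 890 hPa.

890 hPa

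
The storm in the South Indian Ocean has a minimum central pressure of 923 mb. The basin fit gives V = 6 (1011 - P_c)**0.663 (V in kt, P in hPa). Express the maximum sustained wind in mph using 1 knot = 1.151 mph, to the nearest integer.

ΔP = 1011 − 923 = 88 mb.
V ≈ 6 × 88^0.663 = 6 × 19.462 ≈ 116.773 kt.
116.773 × 1.151 ≈ 134.41 mph → 134 mph.

134 mph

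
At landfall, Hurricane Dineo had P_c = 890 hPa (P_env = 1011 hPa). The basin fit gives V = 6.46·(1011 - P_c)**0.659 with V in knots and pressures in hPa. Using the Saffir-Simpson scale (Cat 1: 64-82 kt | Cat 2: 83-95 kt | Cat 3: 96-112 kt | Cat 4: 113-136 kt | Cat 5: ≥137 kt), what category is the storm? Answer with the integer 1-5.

5

ΔP = 1011 − 890 = 121 hPa.
V ≈ 6.46 × 121^0.659 = 6.46 × 23.58 ≈ 152 kt.
152 kt falls in the Category 5 band.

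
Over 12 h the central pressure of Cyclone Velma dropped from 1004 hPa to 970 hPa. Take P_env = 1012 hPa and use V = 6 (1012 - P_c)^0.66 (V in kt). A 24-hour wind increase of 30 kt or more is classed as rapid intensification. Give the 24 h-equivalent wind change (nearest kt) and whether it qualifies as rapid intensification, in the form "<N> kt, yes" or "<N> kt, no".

94 kt, yes

V₁: ΔP = 8, V ≈ 6 × 8^0.66 ≈ 23.67 kt.
V₂: ΔP = 42, V ≈ 6 × 42^0.66 ≈ 70.71 kt.
ΔV over 12 h = 47.04 kt → 24 h equivalent = 47.04 × 24/12 ≈ 94.08 kt.
94 kt ≥ 30 kt ⇒ rapid intensification.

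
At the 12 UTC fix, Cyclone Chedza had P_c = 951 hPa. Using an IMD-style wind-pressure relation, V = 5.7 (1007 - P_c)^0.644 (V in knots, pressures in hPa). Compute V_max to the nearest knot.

76 kt

ΔP = 1007 − 951 = 56 hPa.
56^0.644 ≈ 13.361.
V ≈ 5.7 × 13.361 ≈ 76.2 kt.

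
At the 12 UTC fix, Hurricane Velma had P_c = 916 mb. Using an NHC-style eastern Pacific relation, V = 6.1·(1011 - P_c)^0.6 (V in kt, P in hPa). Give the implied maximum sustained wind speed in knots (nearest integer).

ΔP = 1011 − 916 = 95 mb.
95^0.6 ≈ 15.369.
V ≈ 6.1 × 15.369 ≈ 93.7 kt.

94 kt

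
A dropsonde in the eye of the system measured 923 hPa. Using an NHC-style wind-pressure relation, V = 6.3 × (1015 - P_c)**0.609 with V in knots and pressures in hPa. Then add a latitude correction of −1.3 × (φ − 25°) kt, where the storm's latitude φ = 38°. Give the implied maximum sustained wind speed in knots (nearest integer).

82 kt

ΔP = 1015 − 923 = 92 hPa.
92^0.609 ≈ 15.702.
V ≈ 6.3 × 15.702 ≈ 98.9 kt.
Latitude correction: −1.3 × (38 − 25) = -16.9 kt.
Corrected V ≈ 82 kt → 82 kt.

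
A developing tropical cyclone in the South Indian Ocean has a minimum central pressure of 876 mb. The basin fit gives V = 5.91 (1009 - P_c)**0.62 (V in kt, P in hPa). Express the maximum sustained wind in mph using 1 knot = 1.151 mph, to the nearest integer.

141 mph

ΔP = 1009 − 876 = 133 mb.
V ≈ 5.91 × 133^0.62 = 5.91 × 20.739 ≈ 122.568 kt.
122.568 × 1.151 ≈ 141.08 mph → 141 mph.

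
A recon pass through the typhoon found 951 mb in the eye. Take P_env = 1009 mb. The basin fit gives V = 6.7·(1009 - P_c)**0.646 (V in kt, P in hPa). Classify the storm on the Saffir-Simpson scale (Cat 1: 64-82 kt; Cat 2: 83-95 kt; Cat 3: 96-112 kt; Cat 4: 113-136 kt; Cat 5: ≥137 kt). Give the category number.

ΔP = 1009 − 951 = 58 mb.
V ≈ 6.7 × 58^0.646 = 6.7 × 13.78 ≈ 92 kt.
92 kt falls in the Category 2 band.

2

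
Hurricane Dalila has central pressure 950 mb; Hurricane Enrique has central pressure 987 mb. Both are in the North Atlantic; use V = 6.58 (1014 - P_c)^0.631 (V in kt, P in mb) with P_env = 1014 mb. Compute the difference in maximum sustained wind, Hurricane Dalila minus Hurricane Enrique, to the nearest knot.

38 kt

Hurricane Dalila: ΔP = 64; V ≈ 6.58 × 64^0.631 ≈ 90.77 kt.
Hurricane Enrique: ΔP = 27; V ≈ 6.58 × 27^0.631 ≈ 52.65 kt.
Difference ≈ 90.77 − 52.65 = 38.12 → 38 kt.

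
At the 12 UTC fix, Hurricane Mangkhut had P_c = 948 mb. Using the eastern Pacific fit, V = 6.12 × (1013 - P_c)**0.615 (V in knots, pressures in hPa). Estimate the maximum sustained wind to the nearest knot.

80 kt

ΔP = 1013 − 948 = 65 mb.
65^0.615 ≈ 13.030.
V ≈ 6.12 × 13.030 ≈ 79.7 kt.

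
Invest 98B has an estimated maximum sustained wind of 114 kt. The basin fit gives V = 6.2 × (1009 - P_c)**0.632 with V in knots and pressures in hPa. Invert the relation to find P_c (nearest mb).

ΔP = (V / 6.2)^(1/0.632) = (114/6.2)^1.582.
114/6.2 = 18.387; 18.387^1.582 ≈ 100.19 mb.
P_c = 1009 − 100.19 = 908.81 ≈ 909 mb.

909 mb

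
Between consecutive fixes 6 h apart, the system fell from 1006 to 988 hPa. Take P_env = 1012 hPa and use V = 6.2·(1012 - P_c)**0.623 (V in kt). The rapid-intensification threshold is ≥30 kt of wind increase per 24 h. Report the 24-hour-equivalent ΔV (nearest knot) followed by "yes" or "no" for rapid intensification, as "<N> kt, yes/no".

V₁: ΔP = 6, V ≈ 6.2 × 6^0.623 ≈ 18.93 kt.
V₂: ΔP = 24, V ≈ 6.2 × 24^0.623 ≈ 44.90 kt.
ΔV over 6 h = 25.97 kt → 24 h equivalent = 25.97 × 24/6 ≈ 103.88 kt.
104 kt ≥ 30 kt ⇒ rapid intensification.

104 kt, yes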